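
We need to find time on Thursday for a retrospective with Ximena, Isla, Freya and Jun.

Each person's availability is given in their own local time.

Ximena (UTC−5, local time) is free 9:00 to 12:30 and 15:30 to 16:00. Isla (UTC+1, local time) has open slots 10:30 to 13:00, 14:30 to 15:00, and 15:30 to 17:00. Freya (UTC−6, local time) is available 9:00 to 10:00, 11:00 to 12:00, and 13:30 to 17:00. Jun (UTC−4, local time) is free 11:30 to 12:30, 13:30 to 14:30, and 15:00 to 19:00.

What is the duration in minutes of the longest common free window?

30 minutes

Ximena → UTC: 14:00–17:30, 20:30–21:00.
Isla → UTC: 09:30–12:00, 13:30–14:00, 14:30–16:00.
Freya → UTC: 15:00–16:00, 17:00–18:00, 19:30–23:00.
Jun → UTC: 15:30–16:30, 17:30–18:30, 19:00–23:00.
Ximena ∩ Isla: 14:30–16:00.
Ximena ∩ Isla ∩ Freya: 15:00–16:00.
Ximena ∩ Isla ∩ Freya ∩ Jun: 15:30–16:00.
Single common window of 30 minutes.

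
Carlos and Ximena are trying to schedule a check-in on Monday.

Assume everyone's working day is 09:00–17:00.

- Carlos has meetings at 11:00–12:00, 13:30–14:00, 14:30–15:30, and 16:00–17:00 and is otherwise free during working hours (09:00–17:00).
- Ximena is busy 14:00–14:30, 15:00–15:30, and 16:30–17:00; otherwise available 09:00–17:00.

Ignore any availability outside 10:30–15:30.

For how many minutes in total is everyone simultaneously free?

120 minutes

Carlos free within 09:00–17:00: 09:00–11:00, 12:00–13:30, 14:00–14:30, 15:30–16:00.
Ximena free within 09:00–17:00: 09:00–14:00, 14:30–15:00, 15:30–16:30.
Carlos ∩ Ximena: 09:00–11:00, 12:00–13:30, 15:30–16:00.
Restricted to 10:30–15:30: 10:30–11:00, 12:00–13:30.
Total common minutes: 30 + 90 = 120.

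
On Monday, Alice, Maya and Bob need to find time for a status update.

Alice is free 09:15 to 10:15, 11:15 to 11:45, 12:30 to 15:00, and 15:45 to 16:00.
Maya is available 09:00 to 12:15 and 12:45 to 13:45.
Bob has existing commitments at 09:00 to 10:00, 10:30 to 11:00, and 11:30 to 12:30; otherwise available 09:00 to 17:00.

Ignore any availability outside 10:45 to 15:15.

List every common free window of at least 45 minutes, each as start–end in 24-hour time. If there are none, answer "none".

12:45–13:45

Bob free within 09:00–17:00: 10:00–10:30, 11:00–11:30, 12:30–17:00.
Alice ∩ Maya: 09:15–10:15, 11:15–11:45, 12:45–13:45.
Alice ∩ Maya ∩ Bob: 10:00–10:15, 11:15–11:30, 12:45–13:45.
Restricted to 10:45–15:15: 11:15–11:30, 12:45–13:45.
Windows ≥ 45 min: 12:45–13:45.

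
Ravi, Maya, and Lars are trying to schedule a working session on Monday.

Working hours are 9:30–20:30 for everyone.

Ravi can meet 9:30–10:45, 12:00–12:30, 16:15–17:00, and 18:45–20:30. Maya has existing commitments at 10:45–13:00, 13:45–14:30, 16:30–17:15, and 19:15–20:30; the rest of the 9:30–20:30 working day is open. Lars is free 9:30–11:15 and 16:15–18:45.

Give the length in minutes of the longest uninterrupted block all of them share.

75 minutes

Maya free within 09:30–20:30: 09:30–10:45, 13:00–13:45, 14:30–16:30, 17:15–19:15.
Ravi ∩ Maya: 09:30–10:45, 16:15–16:30, 18:45–19:15.
Ravi ∩ Maya ∩ Lars: 09:30–10:45, 16:15–16:30.
Common window lengths: 75, 15 min; longest is 75.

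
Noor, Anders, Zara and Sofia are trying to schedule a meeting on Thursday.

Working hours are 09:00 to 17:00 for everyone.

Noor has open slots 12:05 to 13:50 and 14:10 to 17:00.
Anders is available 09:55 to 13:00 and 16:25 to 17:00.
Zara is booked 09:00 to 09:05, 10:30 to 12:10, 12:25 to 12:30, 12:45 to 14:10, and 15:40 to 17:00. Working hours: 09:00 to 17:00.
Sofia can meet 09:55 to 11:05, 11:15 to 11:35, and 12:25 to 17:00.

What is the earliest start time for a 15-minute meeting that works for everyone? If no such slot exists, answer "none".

Zara free within 09:00–17:00: 09:05–10:30, 12:10–12:25, 12:30–12:45, 14:10–15:40.
Noor ∩ Anders: 12:05–13:00, 16:25–17:00.
Noor ∩ Anders ∩ Zara: 12:10–12:25, 12:30–12:45.
Noor ∩ Anders ∩ Zara ∩ Sofia: 12:30–12:45.
Windows ≥ 15 min: 12:30–12:45.
Earliest such window starts at 12:30.

12:30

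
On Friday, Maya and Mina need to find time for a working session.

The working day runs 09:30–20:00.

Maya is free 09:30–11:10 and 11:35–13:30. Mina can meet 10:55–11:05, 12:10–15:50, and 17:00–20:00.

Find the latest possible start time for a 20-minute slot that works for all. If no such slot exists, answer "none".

13:10

Maya ∩ Mina: 10:55–11:05, 12:10–13:30.
Windows ≥ 20 min: 12:10–13:30.
Latest start in the last window 12:10–13:30 is 13:30 − 20 min = 13:10.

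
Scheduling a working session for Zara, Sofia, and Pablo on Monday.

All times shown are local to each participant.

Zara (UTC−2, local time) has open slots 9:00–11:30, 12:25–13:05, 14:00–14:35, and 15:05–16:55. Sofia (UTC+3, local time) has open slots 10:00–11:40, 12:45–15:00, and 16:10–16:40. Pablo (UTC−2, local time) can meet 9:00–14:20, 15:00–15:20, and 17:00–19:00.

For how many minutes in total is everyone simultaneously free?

Zara → UTC: 11:00–13:30, 14:25–15:05, 16:00–16:35, 17:05–18:55.
Sofia → UTC: 07:00–08:40, 09:45–12:00, 13:10–13:40.
Pablo → UTC: 11:00–16:20, 17:00–17:20, 19:00–21:00.
Zara ∩ Sofia: 11:00–12:00, 13:10–13:30.
Zara ∩ Sofia ∩ Pablo: 11:00–12:00, 13:10–13:30.
Total common minutes: 60 + 20 = 80.

80 minutes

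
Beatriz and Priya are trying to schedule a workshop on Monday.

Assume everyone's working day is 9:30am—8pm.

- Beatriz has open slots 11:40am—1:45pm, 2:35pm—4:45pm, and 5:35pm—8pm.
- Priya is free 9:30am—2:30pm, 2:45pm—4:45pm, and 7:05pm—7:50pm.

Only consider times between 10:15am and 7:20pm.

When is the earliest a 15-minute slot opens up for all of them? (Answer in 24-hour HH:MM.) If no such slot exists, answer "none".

Beatriz ∩ Priya: 11:40–13:45, 14:45–16:45, 19:05–19:50.
Restricted to 10:15–19:20: 11:40–13:45, 14:45–16:45, 19:05–19:20.
Windows ≥ 15 min: 11:40–13:45, 14:45–16:45, 19:05–19:20.
Earliest such window starts at 11:40.

11:40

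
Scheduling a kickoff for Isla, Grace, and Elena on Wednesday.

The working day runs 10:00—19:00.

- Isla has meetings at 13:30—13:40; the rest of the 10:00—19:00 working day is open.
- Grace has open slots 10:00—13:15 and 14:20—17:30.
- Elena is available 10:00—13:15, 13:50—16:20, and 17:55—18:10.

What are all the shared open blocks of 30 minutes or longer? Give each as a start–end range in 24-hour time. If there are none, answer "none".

Isla free within 10:00–19:00: 10:00–13:30, 13:40–19:00.
Isla ∩ Grace: 10:00–13:15, 14:20–17:30.
Isla ∩ Grace ∩ Elena: 10:00–13:15, 14:20–16:20.
Windows ≥ 30 min: 10:00–13:15, 14:20–16:20.

10:00–13:15, 14:20–16:20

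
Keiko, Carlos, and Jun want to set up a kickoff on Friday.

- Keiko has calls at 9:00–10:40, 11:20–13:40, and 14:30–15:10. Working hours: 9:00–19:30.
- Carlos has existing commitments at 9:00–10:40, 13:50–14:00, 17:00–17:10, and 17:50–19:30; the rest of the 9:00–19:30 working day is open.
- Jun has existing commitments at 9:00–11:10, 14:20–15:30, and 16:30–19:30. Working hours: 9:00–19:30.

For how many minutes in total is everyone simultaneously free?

100 minutes

Keiko free within 09:00–19:30: 10:40–11:20, 13:40–14:30, 15:10–19:30.
Carlos free within 09:00–19:30: 10:40–13:50, 14:00–17:00, 17:10–17:50.
Jun free within 09:00–19:30: 11:10–14:20, 15:30–16:30.
Keiko ∩ Carlos: 10:40–11:20, 13:40–13:50, 14:00–14:30, 15:10–17:00, 17:10–17:50.
Keiko ∩ Carlos ∩ Jun: 11:10–11:20, 13:40–13:50, 14:00–14:20, 15:30–16:30.
Total common minutes: 10 + 10 + 20 + 60 = 100.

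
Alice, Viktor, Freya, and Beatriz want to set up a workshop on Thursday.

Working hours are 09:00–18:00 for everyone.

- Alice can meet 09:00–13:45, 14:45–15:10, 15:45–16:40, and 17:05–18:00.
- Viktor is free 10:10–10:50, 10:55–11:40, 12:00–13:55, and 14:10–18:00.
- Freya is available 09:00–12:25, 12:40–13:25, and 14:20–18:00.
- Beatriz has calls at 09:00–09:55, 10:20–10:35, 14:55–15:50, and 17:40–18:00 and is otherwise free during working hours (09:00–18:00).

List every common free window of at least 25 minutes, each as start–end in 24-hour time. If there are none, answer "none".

10:55–11:40, 12:00–12:25, 12:40–13:25, 15:50–16:40, 17:05–17:40

Beatriz free within 09:00–18:00: 09:55–10:20, 10:35–14:55, 15:50–17:40.
Alice ∩ Viktor: 10:10–10:50, 10:55–11:40, 12:00–13:45, 14:45–15:10, 15:45–16:40, 17:05–18:00.
Alice ∩ Viktor ∩ Freya: 10:10–10:50, 10:55–11:40, 12:00–12:25, 12:40–13:25, 14:45–15:10, 15:45–16:40, 17:05–18:00.
Alice ∩ Viktor ∩ Freya ∩ Beatriz: 10:10–10:20, 10:35–10:50, 10:55–11:40, 12:00–12:25, 12:40–13:25, 14:45–14:55, 15:50–16:40, 17:05–17:40.
Windows ≥ 25 min: 10:55–11:40, 12:00–12:25, 12:40–13:25, 15:50–16:40, 17:05–17:40.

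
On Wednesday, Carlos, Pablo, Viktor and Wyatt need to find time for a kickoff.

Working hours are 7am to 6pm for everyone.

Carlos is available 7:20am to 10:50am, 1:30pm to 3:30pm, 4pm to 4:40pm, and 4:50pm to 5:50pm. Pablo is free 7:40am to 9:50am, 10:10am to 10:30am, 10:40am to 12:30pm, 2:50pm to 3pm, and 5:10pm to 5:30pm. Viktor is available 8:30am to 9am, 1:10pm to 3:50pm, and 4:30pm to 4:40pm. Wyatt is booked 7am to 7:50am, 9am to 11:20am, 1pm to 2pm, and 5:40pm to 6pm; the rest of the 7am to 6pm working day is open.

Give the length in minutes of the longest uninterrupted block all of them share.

30 minutes

Wyatt free within 07:00–18:00: 07:50–09:00, 11:20–13:00, 14:00–17:40.
Carlos ∩ Pablo: 07:40–09:50, 10:10–10:30, 10:40–10:50, 14:50–15:00, 17:10–17:30.
Carlos ∩ Pablo ∩ Viktor: 08:30–09:00, 14:50–15:00.
Carlos ∩ Pablo ∩ Viktor ∩ Wyatt: 08:30–09:00, 14:50–15:00.
Common window lengths: 30, 10 min; longest is 30.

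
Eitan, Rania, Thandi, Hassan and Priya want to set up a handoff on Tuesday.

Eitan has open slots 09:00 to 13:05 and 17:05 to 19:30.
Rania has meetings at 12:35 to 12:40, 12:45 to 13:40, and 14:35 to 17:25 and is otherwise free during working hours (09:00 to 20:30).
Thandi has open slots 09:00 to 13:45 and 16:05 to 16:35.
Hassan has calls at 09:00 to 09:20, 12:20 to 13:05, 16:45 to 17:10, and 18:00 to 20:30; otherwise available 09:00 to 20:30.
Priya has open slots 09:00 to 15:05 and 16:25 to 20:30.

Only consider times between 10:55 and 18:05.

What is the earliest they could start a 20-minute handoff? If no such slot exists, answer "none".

Rania free within 09:00–20:30: 09:00–12:35, 12:40–12:45, 13:40–14:35, 17:25–20:30.
Hassan free within 09:00–20:30: 09:20–12:20, 13:05–16:45, 17:10–18:00.
Eitan ∩ Rania: 09:00–12:35, 12:40–12:45, 17:25–19:30.
Eitan ∩ Rania ∩ Thandi: 09:00–12:35, 12:40–12:45.
Eitan ∩ Rania ∩ Thandi ∩ Hassan: 09:20–12:20.
Eitan ∩ Rania ∩ Thandi ∩ Hassan ∩ Priya: 09:20–12:20.
Restricted to 10:55–18:05: 10:55–12:20.
Windows ≥ 20 min: 10:55–12:20.
Earliest such window starts at 10:55.

10:55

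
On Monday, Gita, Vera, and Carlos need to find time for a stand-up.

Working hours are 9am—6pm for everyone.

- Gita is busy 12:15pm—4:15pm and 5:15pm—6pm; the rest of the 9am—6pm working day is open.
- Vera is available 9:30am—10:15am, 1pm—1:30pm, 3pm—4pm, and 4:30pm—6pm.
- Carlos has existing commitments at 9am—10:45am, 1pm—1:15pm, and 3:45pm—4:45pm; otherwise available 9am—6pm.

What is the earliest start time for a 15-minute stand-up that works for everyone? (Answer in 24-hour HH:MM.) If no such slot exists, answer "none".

16:45

Gita free within 09:00–18:00: 09:00–12:15, 16:15–17:15.
Carlos free within 09:00–18:00: 10:45–13:00, 13:15–15:45, 16:45–18:00.
Gita ∩ Vera: 09:30–10:15, 16:30–17:15.
Gita ∩ Vera ∩ Carlos: 16:45–17:15.
Windows ≥ 15 min: 16:45–17:15.
Earliest such window starts at 16:45.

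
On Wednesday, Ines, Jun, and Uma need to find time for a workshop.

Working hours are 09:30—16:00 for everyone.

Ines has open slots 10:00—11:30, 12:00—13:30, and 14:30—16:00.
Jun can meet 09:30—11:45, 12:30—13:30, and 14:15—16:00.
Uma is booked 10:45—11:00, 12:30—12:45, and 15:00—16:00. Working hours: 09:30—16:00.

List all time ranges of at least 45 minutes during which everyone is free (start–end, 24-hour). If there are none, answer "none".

10:00–10:45, 12:45–13:30

Uma free within 09:30–16:00: 09:30–10:45, 11:00–12:30, 12:45–15:00.
Ines ∩ Jun: 10:00–11:30, 12:30–13:30, 14:30–16:00.
Ines ∩ Jun ∩ Uma: 10:00–10:45, 11:00–11:30, 12:45–13:30, 14:30–15:00.
Windows ≥ 45 min: 10:00–10:45, 12:45–13:30.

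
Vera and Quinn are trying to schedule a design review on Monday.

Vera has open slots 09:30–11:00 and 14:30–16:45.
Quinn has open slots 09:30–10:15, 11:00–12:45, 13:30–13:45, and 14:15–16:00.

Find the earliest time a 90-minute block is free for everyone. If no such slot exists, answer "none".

14:30

Vera ∩ Quinn: 09:30–10:15, 14:30–16:00.
Windows ≥ 90 min: 14:30–16:00.
Earliest such window starts at 14:30.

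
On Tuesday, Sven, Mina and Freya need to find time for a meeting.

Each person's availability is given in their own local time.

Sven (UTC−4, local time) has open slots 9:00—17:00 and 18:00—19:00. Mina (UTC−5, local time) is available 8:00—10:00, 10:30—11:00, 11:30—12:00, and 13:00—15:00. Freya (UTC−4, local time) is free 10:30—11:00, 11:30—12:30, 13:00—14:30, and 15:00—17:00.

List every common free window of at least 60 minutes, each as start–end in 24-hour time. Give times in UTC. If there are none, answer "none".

19:00–20:00

Sven → UTC: 13:00–21:00, 22:00–23:00.
Mina → UTC: 13:00–15:00, 15:30–16:00, 16:30–17:00, 18:00–20:00.
Freya → UTC: 14:30–15:00, 15:30–16:30, 17:00–18:30, 19:00–21:00.
Sven ∩ Mina: 13:00–15:00, 15:30–16:00, 16:30–17:00, 18:00–20:00.
Sven ∩ Mina ∩ Freya: 14:30–15:00, 15:30–16:00, 18:00–18:30, 19:00–20:00.
Windows ≥ 60 min: 19:00–20:00.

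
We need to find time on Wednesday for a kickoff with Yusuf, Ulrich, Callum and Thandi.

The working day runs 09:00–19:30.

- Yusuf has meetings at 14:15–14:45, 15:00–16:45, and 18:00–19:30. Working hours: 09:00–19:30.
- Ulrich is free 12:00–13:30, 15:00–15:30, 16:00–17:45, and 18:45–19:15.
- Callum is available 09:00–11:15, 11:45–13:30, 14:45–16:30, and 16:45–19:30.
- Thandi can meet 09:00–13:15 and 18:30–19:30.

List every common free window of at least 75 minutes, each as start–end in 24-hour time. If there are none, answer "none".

Yusuf free within 09:00–19:30: 09:00–14:15, 14:45–15:00, 16:45–18:00.
Yusuf ∩ Ulrich: 12:00–13:30, 16:45–17:45.
Yusuf ∩ Ulrich ∩ Callum: 12:00–13:30, 16:45–17:45.
Yusuf ∩ Ulrich ∩ Callum ∩ Thandi: 12:00–13:15.
Windows ≥ 75 min: 12:00–13:15.

12:00–13:15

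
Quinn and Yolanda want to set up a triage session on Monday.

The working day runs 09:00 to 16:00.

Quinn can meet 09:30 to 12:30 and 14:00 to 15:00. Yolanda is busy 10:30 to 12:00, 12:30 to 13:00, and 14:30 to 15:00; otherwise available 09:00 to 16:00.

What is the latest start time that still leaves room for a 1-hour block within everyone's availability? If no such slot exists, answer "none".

09:30

Yolanda free within 09:00–16:00: 09:00–10:30, 12:00–12:30, 13:00–14:30, 15:00–16:00.
Quinn ∩ Yolanda: 09:30–10:30, 12:00–12:30, 14:00–14:30.
Windows ≥ 60 min: 09:30–10:30.
Latest start in the last window 09:30–10:30 is 10:30 − 60 min = 09:30.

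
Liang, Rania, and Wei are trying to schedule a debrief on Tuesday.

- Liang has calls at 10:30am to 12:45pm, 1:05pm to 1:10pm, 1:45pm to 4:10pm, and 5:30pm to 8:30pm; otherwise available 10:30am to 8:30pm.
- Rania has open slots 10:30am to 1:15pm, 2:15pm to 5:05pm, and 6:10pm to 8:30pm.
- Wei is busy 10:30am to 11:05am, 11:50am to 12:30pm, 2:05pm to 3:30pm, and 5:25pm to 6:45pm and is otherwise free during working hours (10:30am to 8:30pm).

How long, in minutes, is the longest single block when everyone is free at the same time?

Liang free within 10:30–20:30: 12:45–13:05, 13:10–13:45, 16:10–17:30.
Wei free within 10:30–20:30: 11:05–11:50, 12:30–14:05, 15:30–17:25, 18:45–20:30.
Liang ∩ Rania: 12:45–13:05, 13:10–13:15, 16:10–17:05.
Liang ∩ Rania ∩ Wei: 12:45–13:05, 13:10–13:15, 16:10–17:05.
Common window lengths: 20, 5, 55 min; longest is 55.

55 minutes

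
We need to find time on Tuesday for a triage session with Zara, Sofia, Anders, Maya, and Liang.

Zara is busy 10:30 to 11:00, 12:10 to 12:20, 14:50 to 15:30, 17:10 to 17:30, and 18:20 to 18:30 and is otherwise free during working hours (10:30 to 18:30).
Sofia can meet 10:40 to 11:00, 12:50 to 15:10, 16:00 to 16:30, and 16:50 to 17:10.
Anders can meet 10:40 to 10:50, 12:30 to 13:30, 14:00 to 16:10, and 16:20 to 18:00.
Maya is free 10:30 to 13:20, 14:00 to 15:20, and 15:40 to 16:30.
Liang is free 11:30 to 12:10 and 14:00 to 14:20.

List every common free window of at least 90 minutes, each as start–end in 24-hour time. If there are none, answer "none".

none

Zara free within 10:30–18:30: 11:00–12:10, 12:20–14:50, 15:30–17:10, 17:30–18:20.
Zara ∩ Sofia: 12:50–14:50, 16:00–16:30, 16:50–17:10.
Zara ∩ Sofia ∩ Anders: 12:50–13:30, 14:00–14:50, 16:00–16:10, 16:20–16:30, 16:50–17:10.
Zara ∩ Sofia ∩ Anders ∩ Maya: 12:50–13:20, 14:00–14:50, 16:00–16:10, 16:20–16:30.
Zara ∩ Sofia ∩ Anders ∩ Maya ∩ Liang: 14:00–14:20.
Windows ≥ 90 min: (none).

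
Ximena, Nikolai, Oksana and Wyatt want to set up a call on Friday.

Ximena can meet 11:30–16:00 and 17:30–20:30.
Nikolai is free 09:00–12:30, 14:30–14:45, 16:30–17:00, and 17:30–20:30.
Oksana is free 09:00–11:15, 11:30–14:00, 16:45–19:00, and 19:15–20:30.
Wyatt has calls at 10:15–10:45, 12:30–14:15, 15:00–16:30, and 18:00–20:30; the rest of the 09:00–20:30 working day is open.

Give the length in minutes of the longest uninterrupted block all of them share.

60 minutes

Wyatt free within 09:00–20:30: 09:00–10:15, 10:45–12:30, 14:15–15:00, 16:30–18:00.
Ximena ∩ Nikolai: 11:30–12:30, 14:30–14:45, 17:30–20:30.
Ximena ∩ Nikolai ∩ Oksana: 11:30–12:30, 17:30–19:00, 19:15–20:30.
Ximena ∩ Nikolai ∩ Oksana ∩ Wyatt: 11:30–12:30, 17:30–18:00.
Common window lengths: 60, 30 min; longest is 60.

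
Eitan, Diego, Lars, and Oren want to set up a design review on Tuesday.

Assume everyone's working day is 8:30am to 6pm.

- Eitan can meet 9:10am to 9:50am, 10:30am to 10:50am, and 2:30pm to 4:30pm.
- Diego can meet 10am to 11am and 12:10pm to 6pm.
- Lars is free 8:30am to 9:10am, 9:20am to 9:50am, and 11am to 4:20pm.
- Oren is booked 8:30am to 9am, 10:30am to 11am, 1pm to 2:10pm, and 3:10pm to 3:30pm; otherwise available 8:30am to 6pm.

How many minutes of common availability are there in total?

90 minutes

Oren free within 08:30–18:00: 09:00–10:30, 11:00–13:00, 14:10–15:10, 15:30–18:00.
Eitan ∩ Diego: 10:30–10:50, 14:30–16:30.
Eitan ∩ Diego ∩ Lars: 14:30–16:20.
Eitan ∩ Diego ∩ Lars ∩ Oren: 14:30–15:10, 15:30–16:20.
Total common minutes: 40 + 50 = 90.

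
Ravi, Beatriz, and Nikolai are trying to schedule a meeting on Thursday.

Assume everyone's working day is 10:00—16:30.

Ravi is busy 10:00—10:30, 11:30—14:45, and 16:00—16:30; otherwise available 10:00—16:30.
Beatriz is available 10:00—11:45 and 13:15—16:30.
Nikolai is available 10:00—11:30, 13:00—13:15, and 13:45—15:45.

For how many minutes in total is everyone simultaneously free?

Ravi free within 10:00–16:30: 10:30–11:30, 14:45–16:00.
Ravi ∩ Beatriz: 10:30–11:30, 14:45–16:00.
Ravi ∩ Beatriz ∩ Nikolai: 10:30–11:30, 14:45–15:45.
Total common minutes: 60 + 60 = 120.

120 minutes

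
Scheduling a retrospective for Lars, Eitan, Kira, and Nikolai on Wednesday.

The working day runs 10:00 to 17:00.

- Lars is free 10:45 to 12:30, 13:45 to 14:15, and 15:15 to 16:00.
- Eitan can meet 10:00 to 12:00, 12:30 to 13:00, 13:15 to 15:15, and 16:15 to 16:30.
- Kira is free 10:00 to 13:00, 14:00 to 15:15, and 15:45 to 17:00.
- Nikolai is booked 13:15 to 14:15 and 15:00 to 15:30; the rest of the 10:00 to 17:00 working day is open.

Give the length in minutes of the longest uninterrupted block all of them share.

75 minutes

Nikolai free within 10:00–17:00: 10:00–13:15, 14:15–15:00, 15:30–17:00.
Lars ∩ Eitan: 10:45–12:00, 13:45–14:15.
Lars ∩ Eitan ∩ Kira: 10:45–12:00, 14:00–14:15.
Lars ∩ Eitan ∩ Kira ∩ Nikolai: 10:45–12:00.
Single common window of 75 minutes.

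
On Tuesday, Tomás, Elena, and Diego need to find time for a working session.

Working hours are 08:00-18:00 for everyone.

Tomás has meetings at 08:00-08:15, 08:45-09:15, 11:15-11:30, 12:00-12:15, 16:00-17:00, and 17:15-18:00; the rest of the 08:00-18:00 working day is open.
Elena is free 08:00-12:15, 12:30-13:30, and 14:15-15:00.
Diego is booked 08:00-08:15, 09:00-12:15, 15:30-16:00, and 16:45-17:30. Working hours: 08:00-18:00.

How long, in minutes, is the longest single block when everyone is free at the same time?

60 minutes

Tomás free within 08:00–18:00: 08:15–08:45, 09:15–11:15, 11:30–12:00, 12:15–16:00, 17:00–17:15.
Diego free within 08:00–18:00: 08:15–09:00, 12:15–15:30, 16:00–16:45, 17:30–18:00.
Tomás ∩ Elena: 08:15–08:45, 09:15–11:15, 11:30–12:00, 12:30–13:30, 14:15–15:00.
Tomás ∩ Elena ∩ Diego: 08:15–08:45, 12:30–13:30, 14:15–15:00.
Common window lengths: 30, 60, 45 min; longest is 60.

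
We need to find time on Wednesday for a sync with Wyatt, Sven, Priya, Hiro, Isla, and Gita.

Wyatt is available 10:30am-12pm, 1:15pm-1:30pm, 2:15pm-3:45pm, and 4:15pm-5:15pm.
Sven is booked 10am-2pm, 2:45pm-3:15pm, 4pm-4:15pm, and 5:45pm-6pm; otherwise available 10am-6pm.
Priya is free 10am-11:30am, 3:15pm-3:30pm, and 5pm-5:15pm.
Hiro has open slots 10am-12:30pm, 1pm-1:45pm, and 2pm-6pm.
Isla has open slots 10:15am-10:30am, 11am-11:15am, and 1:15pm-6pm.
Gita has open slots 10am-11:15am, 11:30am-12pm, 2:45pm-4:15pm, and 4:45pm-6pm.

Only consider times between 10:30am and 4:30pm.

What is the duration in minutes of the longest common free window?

15 minutes

Sven free within 10:00–18:00: 14:00–14:45, 15:15–16:00, 16:15–17:45.
Wyatt ∩ Sven: 14:15–14:45, 15:15–15:45, 16:15–17:15.
Wyatt ∩ Sven ∩ Priya: 15:15–15:30, 17:00–17:15.
Wyatt ∩ Sven ∩ Priya ∩ Hiro: 15:15–15:30, 17:00–17:15.
Wyatt ∩ Sven ∩ Priya ∩ Hiro ∩ Isla: 15:15–15:30, 17:00–17:15.
Wyatt ∩ Sven ∩ Priya ∩ Hiro ∩ Isla ∩ Gita: 15:15–15:30, 17:00–17:15.
Restricted to 10:30–16:30: 15:15–15:30.
Single common window of 15 minutes.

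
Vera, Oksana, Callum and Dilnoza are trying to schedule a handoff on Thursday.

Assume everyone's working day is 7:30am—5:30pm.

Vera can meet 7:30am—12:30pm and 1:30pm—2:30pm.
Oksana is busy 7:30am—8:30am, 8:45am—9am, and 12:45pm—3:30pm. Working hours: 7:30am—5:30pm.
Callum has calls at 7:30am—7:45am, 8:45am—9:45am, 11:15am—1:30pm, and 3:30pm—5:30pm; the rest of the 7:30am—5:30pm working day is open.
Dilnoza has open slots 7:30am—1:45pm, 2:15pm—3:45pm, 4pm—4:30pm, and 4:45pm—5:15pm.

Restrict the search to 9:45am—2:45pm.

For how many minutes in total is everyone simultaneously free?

90 minutes

Oksana free within 07:30–17:30: 08:30–08:45, 09:00–12:45, 15:30–17:30.
Callum free within 07:30–17:30: 07:45–08:45, 09:45–11:15, 13:30–15:30.
Vera ∩ Oksana: 08:30–08:45, 09:00–12:30.
Vera ∩ Oksana ∩ Callum: 08:30–08:45, 09:45–11:15.
Vera ∩ Oksana ∩ Callum ∩ Dilnoza: 08:30–08:45, 09:45–11:15.
Restricted to 09:45–14:45: 09:45–11:15.
Total common minutes: 90.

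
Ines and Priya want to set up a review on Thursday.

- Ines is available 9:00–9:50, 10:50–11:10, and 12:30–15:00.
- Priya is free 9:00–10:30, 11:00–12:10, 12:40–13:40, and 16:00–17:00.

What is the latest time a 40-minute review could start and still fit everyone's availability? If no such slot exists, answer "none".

Ines ∩ Priya: 09:00–09:50, 11:00–11:10, 12:40–13:40.
Windows ≥ 40 min: 09:00–09:50, 12:40–13:40.
Latest start in the last window 12:40–13:40 is 13:40 − 40 min = 13:00.

13:00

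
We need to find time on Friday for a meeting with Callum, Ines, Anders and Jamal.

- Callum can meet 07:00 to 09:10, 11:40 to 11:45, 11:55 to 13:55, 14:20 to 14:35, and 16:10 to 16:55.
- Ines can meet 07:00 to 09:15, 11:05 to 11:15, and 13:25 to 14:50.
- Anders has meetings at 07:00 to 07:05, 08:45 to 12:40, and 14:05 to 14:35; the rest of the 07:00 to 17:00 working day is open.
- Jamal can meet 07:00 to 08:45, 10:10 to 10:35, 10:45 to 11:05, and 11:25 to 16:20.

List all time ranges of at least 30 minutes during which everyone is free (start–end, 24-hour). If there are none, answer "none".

Anders free within 07:00–17:00: 07:05–08:45, 12:40–14:05, 14:35–17:00.
Callum ∩ Ines: 07:00–09:10, 13:25–13:55, 14:20–14:35.
Callum ∩ Ines ∩ Anders: 07:05–08:45, 13:25–13:55.
Callum ∩ Ines ∩ Anders ∩ Jamal: 07:05–08:45, 13:25–13:55.
Windows ≥ 30 min: 07:05–08:45, 13:25–13:55.

07:05–08:45, 13:25–13:55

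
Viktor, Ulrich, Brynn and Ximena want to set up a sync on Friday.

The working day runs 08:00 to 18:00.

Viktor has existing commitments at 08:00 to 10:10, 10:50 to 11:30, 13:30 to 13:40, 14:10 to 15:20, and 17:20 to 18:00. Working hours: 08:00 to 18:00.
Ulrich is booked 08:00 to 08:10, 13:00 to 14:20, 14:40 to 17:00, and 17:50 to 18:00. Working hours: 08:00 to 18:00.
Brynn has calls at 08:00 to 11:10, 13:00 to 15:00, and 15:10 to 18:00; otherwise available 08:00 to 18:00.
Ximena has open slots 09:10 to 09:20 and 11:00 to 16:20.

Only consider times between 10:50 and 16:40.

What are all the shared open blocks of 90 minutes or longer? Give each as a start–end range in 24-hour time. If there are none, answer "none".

11:30–13:00

Viktor free within 08:00–18:00: 10:10–10:50, 11:30–13:30, 13:40–14:10, 15:20–17:20.
Ulrich free within 08:00–18:00: 08:10–13:00, 14:20–14:40, 17:00–17:50.
Brynn free within 08:00–18:00: 11:10–13:00, 15:00–15:10.
Viktor ∩ Ulrich: 10:10–10:50, 11:30–13:00, 17:00–17:20.
Viktor ∩ Ulrich ∩ Brynn: 11:30–13:00.
Viktor ∩ Ulrich ∩ Brynn ∩ Ximena: 11:30–13:00.
Restricted to 10:50–16:40: 11:30–13:00.
Windows ≥ 90 min: 11:30–13:00.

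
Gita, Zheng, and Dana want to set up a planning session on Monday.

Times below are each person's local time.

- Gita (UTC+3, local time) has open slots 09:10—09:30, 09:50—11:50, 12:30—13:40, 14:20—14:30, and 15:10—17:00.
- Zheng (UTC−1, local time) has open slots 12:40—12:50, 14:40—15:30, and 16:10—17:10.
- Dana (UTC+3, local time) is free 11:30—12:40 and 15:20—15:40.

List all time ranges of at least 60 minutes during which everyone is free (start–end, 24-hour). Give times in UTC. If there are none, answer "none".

none

Gita → UTC: 06:10–06:30, 06:50–08:50, 09:30–10:40, 11:20–11:30, 12:10–14:00.
Zheng → UTC: 13:40–13:50, 15:40–16:30, 17:10–18:10.
Dana → UTC: 08:30–09:40, 12:20–12:40.
Gita ∩ Zheng: 13:40–13:50.
Gita ∩ Zheng ∩ Dana: (none).
Windows ≥ 60 min: (none).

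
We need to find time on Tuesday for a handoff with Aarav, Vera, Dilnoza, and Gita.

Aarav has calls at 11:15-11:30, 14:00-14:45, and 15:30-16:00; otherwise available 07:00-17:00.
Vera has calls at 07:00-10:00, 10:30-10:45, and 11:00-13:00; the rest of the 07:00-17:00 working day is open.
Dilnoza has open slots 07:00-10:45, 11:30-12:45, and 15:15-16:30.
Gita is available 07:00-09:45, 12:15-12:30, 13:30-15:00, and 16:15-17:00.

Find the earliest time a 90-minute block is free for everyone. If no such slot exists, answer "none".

Aarav free within 07:00–17:00: 07:00–11:15, 11:30–14:00, 14:45–15:30, 16:00–17:00.
Vera free within 07:00–17:00: 10:00–10:30, 10:45–11:00, 13:00–17:00.
Aarav ∩ Vera: 10:00–10:30, 10:45–11:00, 13:00–14:00, 14:45–15:30, 16:00–17:00.
Aarav ∩ Vera ∩ Dilnoza: 10:00–10:30, 15:15–15:30, 16:00–16:30.
Aarav ∩ Vera ∩ Dilnoza ∩ Gita: 16:15–16:30.
Windows ≥ 90 min: (none).

none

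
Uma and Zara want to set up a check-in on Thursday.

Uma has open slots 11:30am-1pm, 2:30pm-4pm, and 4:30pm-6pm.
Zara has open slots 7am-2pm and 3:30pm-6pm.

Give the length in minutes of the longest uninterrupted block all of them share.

90 minutes

Uma ∩ Zara: 11:30–13:00, 15:30–16:00, 16:30–18:00.
Common window lengths: 90, 30, 90 min; longest is 90.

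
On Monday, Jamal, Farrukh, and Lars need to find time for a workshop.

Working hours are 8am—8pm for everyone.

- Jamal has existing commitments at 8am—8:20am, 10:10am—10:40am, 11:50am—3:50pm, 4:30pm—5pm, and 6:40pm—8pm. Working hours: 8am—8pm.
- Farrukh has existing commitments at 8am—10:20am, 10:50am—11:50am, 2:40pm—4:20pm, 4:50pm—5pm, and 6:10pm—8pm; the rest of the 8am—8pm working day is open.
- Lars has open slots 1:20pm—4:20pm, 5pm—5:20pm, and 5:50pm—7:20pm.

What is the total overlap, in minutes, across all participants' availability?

40 minutes

Jamal free within 08:00–20:00: 08:20–10:10, 10:40–11:50, 15:50–16:30, 17:00–18:40.
Farrukh free within 08:00–20:00: 10:20–10:50, 11:50–14:40, 16:20–16:50, 17:00–18:10.
Jamal ∩ Farrukh: 10:40–10:50, 16:20–16:30, 17:00–18:10.
Jamal ∩ Farrukh ∩ Lars: 17:00–17:20, 17:50–18:10.
Total common minutes: 20 + 20 = 40.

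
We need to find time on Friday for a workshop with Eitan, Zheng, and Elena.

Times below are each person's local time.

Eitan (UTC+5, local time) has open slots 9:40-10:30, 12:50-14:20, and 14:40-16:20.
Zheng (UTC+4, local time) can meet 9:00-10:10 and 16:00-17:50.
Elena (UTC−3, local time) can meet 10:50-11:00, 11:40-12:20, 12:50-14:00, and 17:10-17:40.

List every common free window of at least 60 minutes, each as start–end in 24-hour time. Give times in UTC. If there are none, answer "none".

Eitan → UTC: 04:40–05:30, 07:50–09:20, 09:40–11:20.
Zheng → UTC: 05:00–06:10, 12:00–13:50.
Elena → UTC: 13:50–14:00, 14:40–15:20, 15:50–17:00, 20:10–20:40.
Eitan ∩ Zheng: 05:00–05:30.
Eitan ∩ Zheng ∩ Elena: (none).
Windows ≥ 60 min: (none).

none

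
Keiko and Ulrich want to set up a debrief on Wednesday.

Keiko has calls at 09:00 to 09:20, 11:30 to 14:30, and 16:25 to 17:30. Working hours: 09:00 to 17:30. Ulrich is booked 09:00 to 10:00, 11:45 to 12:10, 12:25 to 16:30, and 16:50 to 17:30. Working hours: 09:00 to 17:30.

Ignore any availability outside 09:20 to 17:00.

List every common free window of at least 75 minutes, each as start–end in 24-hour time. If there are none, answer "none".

Keiko free within 09:00–17:30: 09:20–11:30, 14:30–16:25.
Ulrich free within 09:00–17:30: 10:00–11:45, 12:10–12:25, 16:30–16:50.
Keiko ∩ Ulrich: 10:00–11:30.
Restricted to 09:20–17:00: 10:00–11:30.
Windows ≥ 75 min: 10:00–11:30.

10:00–11:30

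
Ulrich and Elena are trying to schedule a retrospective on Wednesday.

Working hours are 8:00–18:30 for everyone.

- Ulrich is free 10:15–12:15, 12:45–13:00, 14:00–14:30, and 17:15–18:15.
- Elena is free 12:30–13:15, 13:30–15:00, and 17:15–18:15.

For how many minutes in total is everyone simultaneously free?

105 minutes

Ulrich ∩ Elena: 12:45–13:00, 14:00–14:30, 17:15–18:15.
Total common minutes: 15 + 30 + 60 = 105.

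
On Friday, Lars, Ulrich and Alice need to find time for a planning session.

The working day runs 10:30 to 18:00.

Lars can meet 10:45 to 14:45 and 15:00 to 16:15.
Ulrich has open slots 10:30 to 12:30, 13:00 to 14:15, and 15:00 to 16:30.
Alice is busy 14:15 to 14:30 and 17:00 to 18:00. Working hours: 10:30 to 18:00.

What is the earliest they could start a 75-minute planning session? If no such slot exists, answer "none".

Alice free within 10:30–18:00: 10:30–14:15, 14:30–17:00.
Lars ∩ Ulrich: 10:45–12:30, 13:00–14:15, 15:00–16:15.
Lars ∩ Ulrich ∩ Alice: 10:45–12:30, 13:00–14:15, 15:00–16:15.
Windows ≥ 75 min: 10:45–12:30, 13:00–14:15, 15:00–16:15.
Earliest such window starts at 10:45.

10:45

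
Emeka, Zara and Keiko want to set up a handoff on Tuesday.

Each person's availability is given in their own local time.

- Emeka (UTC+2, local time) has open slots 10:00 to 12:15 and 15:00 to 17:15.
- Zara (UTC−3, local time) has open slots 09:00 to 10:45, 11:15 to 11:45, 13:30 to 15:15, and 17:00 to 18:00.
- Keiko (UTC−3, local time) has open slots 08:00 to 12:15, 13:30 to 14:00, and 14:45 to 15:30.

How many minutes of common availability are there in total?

75 minutes

Emeka → UTC: 08:00–10:15, 13:00–15:15.
Zara → UTC: 12:00–13:45, 14:15–14:45, 16:30–18:15, 20:00–21:00.
Keiko → UTC: 11:00–15:15, 16:30–17:00, 17:45–18:30.
Emeka ∩ Zara: 13:00–13:45, 14:15–14:45.
Emeka ∩ Zara ∩ Keiko: 13:00–13:45, 14:15–14:45.
Total common minutes: 45 + 30 = 75.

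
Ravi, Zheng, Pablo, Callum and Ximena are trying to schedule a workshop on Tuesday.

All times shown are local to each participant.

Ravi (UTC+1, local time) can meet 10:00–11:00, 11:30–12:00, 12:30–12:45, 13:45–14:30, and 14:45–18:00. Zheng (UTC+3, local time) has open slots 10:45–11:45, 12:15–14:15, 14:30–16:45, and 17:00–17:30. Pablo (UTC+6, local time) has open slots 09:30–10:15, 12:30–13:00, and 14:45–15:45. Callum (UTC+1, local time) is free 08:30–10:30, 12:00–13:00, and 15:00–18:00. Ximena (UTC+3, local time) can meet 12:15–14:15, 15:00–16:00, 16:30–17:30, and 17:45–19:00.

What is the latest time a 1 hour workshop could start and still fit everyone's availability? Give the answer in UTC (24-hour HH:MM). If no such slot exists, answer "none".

none

Ravi → UTC: 09:00–10:00, 10:30–11:00, 11:30–11:45, 12:45–13:30, 13:45–17:00.
Zheng → UTC: 07:45–08:45, 09:15–11:15, 11:30–13:45, 14:00–14:30.
Pablo → UTC: 03:30–04:15, 06:30–07:00, 08:45–09:45.
Callum → UTC: 07:30–09:30, 11:00–12:00, 14:00–17:00.
Ximena → UTC: 09:15–11:15, 12:00–13:00, 13:30–14:30, 14:45–16:00.
Ravi ∩ Zheng: 09:15–10:00, 10:30–11:00, 11:30–11:45, 12:45–13:30, 14:00–14:30.
Ravi ∩ Zheng ∩ Pablo: 09:15–09:45.
Ravi ∩ Zheng ∩ Pablo ∩ Callum: 09:15–09:30.
Ravi ∩ Zheng ∩ Pablo ∩ Callum ∩ Ximena: 09:15–09:30.
Windows ≥ 60 min: (none).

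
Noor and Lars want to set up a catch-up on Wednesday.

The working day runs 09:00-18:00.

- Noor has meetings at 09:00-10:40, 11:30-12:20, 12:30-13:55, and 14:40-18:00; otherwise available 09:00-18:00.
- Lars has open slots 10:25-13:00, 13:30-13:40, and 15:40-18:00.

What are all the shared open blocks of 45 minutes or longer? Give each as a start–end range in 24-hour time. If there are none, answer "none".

10:40–11:30

Noor free within 09:00–18:00: 10:40–11:30, 12:20–12:30, 13:55–14:40.
Noor ∩ Lars: 10:40–11:30, 12:20–12:30.
Windows ≥ 45 min: 10:40–11:30.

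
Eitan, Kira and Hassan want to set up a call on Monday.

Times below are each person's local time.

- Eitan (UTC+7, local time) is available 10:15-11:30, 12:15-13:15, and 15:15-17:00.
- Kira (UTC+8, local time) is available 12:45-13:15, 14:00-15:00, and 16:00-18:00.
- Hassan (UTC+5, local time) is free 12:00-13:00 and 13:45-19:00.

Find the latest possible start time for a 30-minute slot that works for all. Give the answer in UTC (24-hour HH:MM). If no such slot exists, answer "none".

09:30

Eitan → UTC: 03:15–04:30, 05:15–06:15, 08:15–10:00.
Kira → UTC: 04:45–05:15, 06:00–07:00, 08:00–10:00.
Hassan → UTC: 07:00–08:00, 08:45–14:00.
Eitan ∩ Kira: 06:00–06:15, 08:15–10:00.
Eitan ∩ Kira ∩ Hassan: 08:45–10:00.
Windows ≥ 30 min: 08:45–10:00.
Latest start in the last window 08:45–10:00 is 10:00 − 30 min = 09:30.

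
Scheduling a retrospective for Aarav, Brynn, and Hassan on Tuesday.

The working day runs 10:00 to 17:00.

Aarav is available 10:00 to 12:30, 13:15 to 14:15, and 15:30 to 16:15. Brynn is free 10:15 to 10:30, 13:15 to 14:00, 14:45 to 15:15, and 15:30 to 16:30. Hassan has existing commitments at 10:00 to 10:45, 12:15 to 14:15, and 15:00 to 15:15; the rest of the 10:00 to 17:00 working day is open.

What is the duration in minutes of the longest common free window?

Hassan free within 10:00–17:00: 10:45–12:15, 14:15–15:00, 15:15–17:00.
Aarav ∩ Brynn: 10:15–10:30, 13:15–14:00, 15:30–16:15.
Aarav ∩ Brynn ∩ Hassan: 15:30–16:15.
Single common window of 45 minutes.

45 minutes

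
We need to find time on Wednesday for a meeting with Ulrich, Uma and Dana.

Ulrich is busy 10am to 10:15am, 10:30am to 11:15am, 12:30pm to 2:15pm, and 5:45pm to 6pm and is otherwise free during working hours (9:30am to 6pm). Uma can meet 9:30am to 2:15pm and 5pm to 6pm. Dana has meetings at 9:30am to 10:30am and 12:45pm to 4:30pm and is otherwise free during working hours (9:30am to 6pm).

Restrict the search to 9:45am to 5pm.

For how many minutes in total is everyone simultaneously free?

75 minutes

Ulrich free within 09:30–18:00: 09:30–10:00, 10:15–10:30, 11:15–12:30, 14:15–17:45.
Dana free within 09:30–18:00: 10:30–12:45, 16:30–18:00.
Ulrich ∩ Uma: 09:30–10:00, 10:15–10:30, 11:15–12:30, 17:00–17:45.
Ulrich ∩ Uma ∩ Dana: 11:15–12:30, 17:00–17:45.
Restricted to 09:45–17:00: 11:15–12:30.
Total common minutes: 75.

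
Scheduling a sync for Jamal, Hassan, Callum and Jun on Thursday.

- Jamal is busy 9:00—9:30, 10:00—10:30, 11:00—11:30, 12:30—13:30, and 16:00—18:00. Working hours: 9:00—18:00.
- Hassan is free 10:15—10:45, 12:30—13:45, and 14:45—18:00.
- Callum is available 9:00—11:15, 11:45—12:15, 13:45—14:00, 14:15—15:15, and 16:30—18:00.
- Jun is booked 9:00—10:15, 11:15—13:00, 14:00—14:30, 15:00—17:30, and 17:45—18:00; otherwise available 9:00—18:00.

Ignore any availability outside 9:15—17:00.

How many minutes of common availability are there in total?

Jamal free within 09:00–18:00: 09:30–10:00, 10:30–11:00, 11:30–12:30, 13:30–16:00.
Jun free within 09:00–18:00: 10:15–11:15, 13:00–14:00, 14:30–15:00, 17:30–17:45.
Jamal ∩ Hassan: 10:30–10:45, 13:30–13:45, 14:45–16:00.
Jamal ∩ Hassan ∩ Callum: 10:30–10:45, 14:45–15:15.
Jamal ∩ Hassan ∩ Callum ∩ Jun: 10:30–10:45, 14:45–15:00.
Restricted to 09:15–17:00: 10:30–10:45, 14:45–15:00.
Total common minutes: 15 + 15 = 30.

30 minutes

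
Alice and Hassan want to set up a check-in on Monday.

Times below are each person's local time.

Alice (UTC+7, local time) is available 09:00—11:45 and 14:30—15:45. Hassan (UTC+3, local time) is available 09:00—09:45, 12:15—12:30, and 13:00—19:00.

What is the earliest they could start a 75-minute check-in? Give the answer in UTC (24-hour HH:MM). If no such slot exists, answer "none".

none

Alice → UTC: 02:00–04:45, 07:30–08:45.
Hassan → UTC: 06:00–06:45, 09:15–09:30, 10:00–16:00.
Alice ∩ Hassan: (none).
Windows ≥ 75 min: (none).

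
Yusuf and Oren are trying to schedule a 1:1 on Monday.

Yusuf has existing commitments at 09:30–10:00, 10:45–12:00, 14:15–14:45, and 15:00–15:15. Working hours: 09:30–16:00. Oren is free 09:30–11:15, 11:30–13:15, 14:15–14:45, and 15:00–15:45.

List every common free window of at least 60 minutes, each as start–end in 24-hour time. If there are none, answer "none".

Yusuf free within 09:30–16:00: 10:00–10:45, 12:00–14:15, 14:45–15:00, 15:15–16:00.
Yusuf ∩ Oren: 10:00–10:45, 12:00–13:15, 15:15–15:45.
Windows ≥ 60 min: 12:00–13:15.

12:00–13:15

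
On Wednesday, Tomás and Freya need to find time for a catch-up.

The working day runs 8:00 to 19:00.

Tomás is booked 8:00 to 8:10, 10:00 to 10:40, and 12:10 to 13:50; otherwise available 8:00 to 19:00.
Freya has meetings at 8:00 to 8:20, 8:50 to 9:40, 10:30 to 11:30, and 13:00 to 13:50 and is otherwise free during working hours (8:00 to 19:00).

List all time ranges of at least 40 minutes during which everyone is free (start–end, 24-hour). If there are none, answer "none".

Tomás free within 08:00–19:00: 08:10–10:00, 10:40–12:10, 13:50–19:00.
Freya free within 08:00–19:00: 08:20–08:50, 09:40–10:30, 11:30–13:00, 13:50–19:00.
Tomás ∩ Freya: 08:20–08:50, 09:40–10:00, 11:30–12:10, 13:50–19:00.
Windows ≥ 40 min: 11:30–12:10, 13:50–19:00.

11:30–12:10, 13:50–19:00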